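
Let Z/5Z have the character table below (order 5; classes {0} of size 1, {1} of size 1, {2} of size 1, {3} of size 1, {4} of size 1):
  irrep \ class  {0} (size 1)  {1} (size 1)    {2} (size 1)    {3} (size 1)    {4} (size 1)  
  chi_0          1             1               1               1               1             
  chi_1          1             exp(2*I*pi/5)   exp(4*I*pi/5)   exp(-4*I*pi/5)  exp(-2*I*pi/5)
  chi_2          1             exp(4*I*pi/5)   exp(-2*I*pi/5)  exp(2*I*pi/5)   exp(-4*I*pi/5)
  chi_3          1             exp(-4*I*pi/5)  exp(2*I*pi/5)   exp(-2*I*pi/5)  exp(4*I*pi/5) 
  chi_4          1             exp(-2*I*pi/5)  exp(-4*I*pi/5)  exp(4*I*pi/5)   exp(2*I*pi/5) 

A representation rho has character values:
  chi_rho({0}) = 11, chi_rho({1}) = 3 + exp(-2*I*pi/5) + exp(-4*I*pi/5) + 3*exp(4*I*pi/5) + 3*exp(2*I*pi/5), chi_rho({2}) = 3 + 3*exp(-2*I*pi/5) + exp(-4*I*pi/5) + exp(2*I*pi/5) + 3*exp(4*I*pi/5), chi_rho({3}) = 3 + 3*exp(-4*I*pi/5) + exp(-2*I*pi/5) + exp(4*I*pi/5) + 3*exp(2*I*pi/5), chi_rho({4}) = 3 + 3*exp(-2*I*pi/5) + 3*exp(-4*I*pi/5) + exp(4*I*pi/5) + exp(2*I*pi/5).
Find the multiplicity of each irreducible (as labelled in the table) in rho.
Multiplicities: chi_0: 3, chi_1: 3, chi_2: 3, chi_3: 1, chi_4: 1.

Working: Use <chi_rho, chi> = (1/|G|) sum_C |C| * chi_rho(C) * conj(chi(C)) with |G| = 5 for each irreducible chi in the table:
  <chi_rho, chi_0> = (1/5)[1*(11)*conj(1) + 1*(3 + exp(-2*I*pi/5) + exp(-4*I*pi/5) + 3*exp(4*I*pi/5) + 3*exp(2*I*pi/5))*conj(1) + 1*(3 + 3*exp(-2*I*pi/5) + exp(-4*I*pi/5) + exp(2*I*pi/5) + 3*exp(4*I*pi/5))*conj(1) + 1*(3 + 3*exp(-4*I*pi/5) + exp(-2*I*pi/5) + exp(4*I*pi/5) + 3*exp(2*I*pi/5))*conj(1) + 1*(3 + 3*exp(-2*I*pi/5) + 3*exp(-4*I*pi/5) + exp(4*I*pi/5) + exp(2*I*pi/5))*conj(1)]
      = (1/5)[(11) + (3 + exp(-2*I*pi/5) + exp(-4*I*pi/5) + 3*exp(4*I*pi/5) + 3*exp(2*I*pi/5)) + (3 + 3*exp(-2*I*pi/5) + exp(-4*I*pi/5) + exp(2*I*pi/5) + 3*exp(4*I*pi/5)) + (3 + 3*exp(-4*I*pi/5) + exp(-2*I*pi/5) + exp(4*I*pi/5) + 3*exp(2*I*pi/5)) + (3 + 3*exp(-2*I*pi/5) + 3*exp(-4*I*pi/5) + exp(4*I*pi/5) + exp(2*I*pi/5))] = 15/5 = 3
  <chi_rho, chi_1> = (1/5)[1*(11)*conj(1) + 1*(3 + exp(-2*I*pi/5) + exp(-4*I*pi/5) + 3*exp(4*I*pi/5) + 3*exp(2*I*pi/5))*conj(exp(2*I*pi/5)) + 1*(3 + 3*exp(-2*I*pi/5) + exp(-4*I*pi/5) + exp(2*I*pi/5) + 3*exp(4*I*pi/5))*conj(exp(4*I*pi/5)) + 1*(3 + 3*exp(-4*I*pi/5) + exp(-2*I*pi/5) + exp(4*I*pi/5) + 3*exp(2*I*pi/5))*conj(exp(-4*I*pi/5)) + 1*(3 + 3*exp(-2*I*pi/5) + 3*exp(-4*I*pi/5) + exp(4*I*pi/5) + exp(2*I*pi/5))*conj(exp(-2*I*pi/5))]
      = (1/5)[(11) + (3 + 3*exp(-2*I*pi/5) + exp(-4*I*pi/5) + exp(4*I*pi/5) + 3*exp(2*I*pi/5)) + (3 + 3*exp(-4*I*pi/5) + exp(-2*I*pi/5) + exp(2*I*pi/5) + 3*exp(4*I*pi/5)) + (3 + 3*exp(-4*I*pi/5) + exp(-2*I*pi/5) + exp(2*I*pi/5) + 3*exp(4*I*pi/5)) + (3 + 3*exp(-2*I*pi/5) + exp(-4*I*pi/5) + exp(4*I*pi/5) + 3*exp(2*I*pi/5))] = 15/5 = 3
  <chi_rho, chi_2> = (1/5)[1*(11)*conj(1) + 1*(3 + exp(-2*I*pi/5) + exp(-4*I*pi/5) + 3*exp(4*I*pi/5) + 3*exp(2*I*pi/5))*conj(exp(4*I*pi/5)) + 1*(3 + 3*exp(-2*I*pi/5) + exp(-4*I*pi/5) + exp(2*I*pi/5) + 3*exp(4*I*pi/5))*conj(exp(-2*I*pi/5)) + 1*(3 + 3*exp(-4*I*pi/5) + exp(-2*I*pi/5) + exp(4*I*pi/5) + 3*exp(2*I*pi/5))*conj(exp(2*I*pi/5)) + 1*(3 + 3*exp(-2*I*pi/5) + 3*exp(-4*I*pi/5) + exp(4*I*pi/5) + exp(2*I*pi/5))*conj(exp(-4*I*pi/5))]
      = (1/5)[(11) + (3 + 3*exp(-2*I*pi/5) + 3*exp(-4*I*pi/5) + exp(4*I*pi/5) + exp(2*I*pi/5)) + (3 + 3*exp(-4*I*pi/5) + exp(-2*I*pi/5) + exp(4*I*pi/5) + 3*exp(2*I*pi/5)) + (3 + 3*exp(-2*I*pi/5) + exp(-4*I*pi/5) + exp(2*I*pi/5) + 3*exp(4*I*pi/5)) + (3 + exp(-2*I*pi/5) + exp(-4*I*pi/5) + 3*exp(4*I*pi/5) + 3*exp(2*I*pi/5))] = 15/5 = 3
  <chi_rho, chi_3> = (1/5)[1*(11)*conj(1) + 1*(3 + exp(-2*I*pi/5) + exp(-4*I*pi/5) + 3*exp(4*I*pi/5) + 3*exp(2*I*pi/5))*conj(exp(-4*I*pi/5)) + 1*(3 + 3*exp(-2*I*pi/5) + exp(-4*I*pi/5) + exp(2*I*pi/5) + 3*exp(4*I*pi/5))*conj(exp(2*I*pi/5)) + 1*(3 + 3*exp(-4*I*pi/5) + exp(-2*I*pi/5) + exp(4*I*pi/5) + 3*exp(2*I*pi/5))*conj(exp(-2*I*pi/5)) + 1*(3 + 3*exp(-2*I*pi/5) + 3*exp(-4*I*pi/5) + exp(4*I*pi/5) + exp(2*I*pi/5))*conj(exp(4*I*pi/5))]
      = (1/5)[(11) + (1 + 3*exp(-2*I*pi/5) + 3*exp(-4*I*pi/5) + exp(2*I*pi/5) + 3*exp(4*I*pi/5)) + (1 + 3*exp(-2*I*pi/5) + 3*exp(-4*I*pi/5) + exp(4*I*pi/5) + 3*exp(2*I*pi/5)) + (1 + 3*exp(-2*I*pi/5) + exp(-4*I*pi/5) + 3*exp(4*I*pi/5) + 3*exp(2*I*pi/5)) + (1 + 3*exp(-4*I*pi/5) + exp(-2*I*pi/5) + 3*exp(4*I*pi/5) + 3*exp(2*I*pi/5))] = 5/5 = 1
  <chi_rho, chi_4> = (1/5)[1*(11)*conj(1) + 1*(3 + exp(-2*I*pi/5) + exp(-4*I*pi/5) + 3*exp(4*I*pi/5) + 3*exp(2*I*pi/5))*conj(exp(-2*I*pi/5)) + 1*(3 + 3*exp(-2*I*pi/5) + exp(-4*I*pi/5) + exp(2*I*pi/5) + 3*exp(4*I*pi/5))*conj(exp(-4*I*pi/5)) + 1*(3 + 3*exp(-4*I*pi/5) + exp(-2*I*pi/5) + exp(4*I*pi/5) + 3*exp(2*I*pi/5))*conj(exp(4*I*pi/5)) + 1*(3 + 3*exp(-2*I*pi/5) + 3*exp(-4*I*pi/5) + exp(4*I*pi/5) + exp(2*I*pi/5))*conj(exp(2*I*pi/5))]
      = (1/5)[(11) + (1 + 3*exp(-4*I*pi/5) + exp(-2*I*pi/5) + 3*exp(4*I*pi/5) + 3*exp(2*I*pi/5)) + (1 + 3*exp(-2*I*pi/5) + exp(-4*I*pi/5) + 3*exp(4*I*pi/5) + 3*exp(2*I*pi/5)) + (1 + 3*exp(-2*I*pi/5) + 3*exp(-4*I*pi/5) + exp(4*I*pi/5) + 3*exp(2*I*pi/5)) + (1 + 3*exp(-2*I*pi/5) + 3*exp(-4*I*pi/5) + exp(2*I*pi/5) + 3*exp(4*I*pi/5))] = 5/5 = 1
(Exp terms are combined using exp(i*s)*conj(exp(i*t)) = exp(i*(s-t)), and sums of them are collapsed using the identity that for every m > 1 the m distinct m-th roots of unity sum to 0, e.g. 1 + exp(2*I*pi/3) + exp(-2*I*pi/3) = 0.)
Dimension check: dim(rho) = sum (mult * dim) = 3*1 + 3*1 + 3*1 + 1*1 + 1*1 = 11 = chi_rho(e) = 11.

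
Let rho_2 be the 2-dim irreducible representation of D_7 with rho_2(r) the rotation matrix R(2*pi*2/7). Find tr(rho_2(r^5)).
chi_{rho_2}(r^5) = 2*cos(2*pi*2*5/7) = -2*cos(pi/7)

Explanation: rho_2(r^5) is rotation by angle 2*pi*2*5/7, whose trace is 2*cos(2*pi*2*5/7) = -2*cos(pi/7).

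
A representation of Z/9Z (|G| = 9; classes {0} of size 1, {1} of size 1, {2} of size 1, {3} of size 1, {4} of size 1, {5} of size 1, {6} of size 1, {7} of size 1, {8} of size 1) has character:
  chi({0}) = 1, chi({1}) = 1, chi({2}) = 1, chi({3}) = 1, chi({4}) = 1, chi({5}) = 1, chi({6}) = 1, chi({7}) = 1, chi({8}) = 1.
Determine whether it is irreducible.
Irreducible: <chi, chi> = 1.

Solution. <chi, chi> = (1/|G|) sum_C |C| * |chi(C)|^2 = (1/9)[1*|1|^2 + 1*|1|^2 + 1*|1|^2 + 1*|1|^2 + 1*|1|^2 + 1*|1|^2 + 1*|1|^2 + 1*|1|^2 + 1*|1|^2]
  = (1/9)[(1) + (1) + (1) + (1) + (1) + (1) + (1) + (1) + (1)] = 9/9 = 1.
(Exp terms are combined using exp(i*s)*conj(exp(i*t)) = exp(i*(s-t)), and sums of them are collapsed using the identity that for every m > 1 the m distinct m-th roots of unity sum to 0, e.g. 1 + exp(2*I*pi/3) + exp(-2*I*pi/3) = 0.)
A character is irreducible iff <chi, chi> = 1, so this representation is irreducible.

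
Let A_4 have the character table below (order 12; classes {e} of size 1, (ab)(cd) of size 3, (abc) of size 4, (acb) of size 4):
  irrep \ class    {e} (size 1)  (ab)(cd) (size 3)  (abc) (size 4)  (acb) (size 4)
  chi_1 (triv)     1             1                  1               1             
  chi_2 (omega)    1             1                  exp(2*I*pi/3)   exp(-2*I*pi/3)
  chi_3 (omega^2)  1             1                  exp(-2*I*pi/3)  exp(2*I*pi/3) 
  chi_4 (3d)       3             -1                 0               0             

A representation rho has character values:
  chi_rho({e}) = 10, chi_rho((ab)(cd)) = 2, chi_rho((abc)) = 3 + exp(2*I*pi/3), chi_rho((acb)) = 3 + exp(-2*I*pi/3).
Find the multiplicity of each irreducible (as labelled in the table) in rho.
Multiplicities: chi_1: 3, chi_2: 1, chi_3: 0, chi_4: 2.

Solution. Use <chi_rho, chi> = (1/|G|) sum_C |C| * chi_rho(C) * conj(chi(C)) with |G| = 12 for each irreducible chi in the table:
  <chi_rho, chi_1> = (1/12)[1*(10)*conj(1) + 3*(2)*conj(1) + 4*(3 + exp(2*I*pi/3))*conj(1) + 4*(3 + exp(-2*I*pi/3))*conj(1)]
      = (1/12)[(10) + (6) + (12 + 4*exp(2*I*pi/3)) + (12 + 4*exp(-2*I*pi/3))] = 36/12 = 3
  <chi_rho, chi_2> = (1/12)[1*(10)*conj(1) + 3*(2)*conj(1) + 4*(3 + exp(2*I*pi/3))*conj(exp(2*I*pi/3)) + 4*(3 + exp(-2*I*pi/3))*conj(exp(-2*I*pi/3))]
      = (1/12)[(10) + (6) + (4 + 12*exp(-2*I*pi/3)) + (4 + 12*exp(2*I*pi/3))] = 12/12 = 1
  <chi_rho, chi_3> = (1/12)[1*(10)*conj(1) + 3*(2)*conj(1) + 4*(3 + exp(2*I*pi/3))*conj(exp(-2*I*pi/3)) + 4*(3 + exp(-2*I*pi/3))*conj(exp(2*I*pi/3))]
      = (1/12)[(10) + (6) + (4*exp(-2*I*pi/3) + 12*exp(2*I*pi/3)) + (12*exp(-2*I*pi/3) + 4*exp(2*I*pi/3))] = 0/12 = 0
  <chi_rho, chi_4> = (1/12)[1*(10)*conj(3) + 3*(2)*conj(-1) + 4*(3 + exp(2*I*pi/3))*conj(0) + 4*(3 + exp(-2*I*pi/3))*conj(0)]
      = (1/12)[(30) + (-6) + (0) + (0)] = 24/12 = 2
(Exp terms are combined using exp(i*s)*conj(exp(i*t)) = exp(i*(s-t)), and sums of them are collapsed using the identity that for every m > 1 the m distinct m-th roots of unity sum to 0, e.g. 1 + exp(2*I*pi/3) + exp(-2*I*pi/3) = 0.)
Dimension check: dim(rho) = sum (mult * dim) = 3*1 + 1*1 + 0*1 + 2*3 = 10 = chi_rho(e) = 10.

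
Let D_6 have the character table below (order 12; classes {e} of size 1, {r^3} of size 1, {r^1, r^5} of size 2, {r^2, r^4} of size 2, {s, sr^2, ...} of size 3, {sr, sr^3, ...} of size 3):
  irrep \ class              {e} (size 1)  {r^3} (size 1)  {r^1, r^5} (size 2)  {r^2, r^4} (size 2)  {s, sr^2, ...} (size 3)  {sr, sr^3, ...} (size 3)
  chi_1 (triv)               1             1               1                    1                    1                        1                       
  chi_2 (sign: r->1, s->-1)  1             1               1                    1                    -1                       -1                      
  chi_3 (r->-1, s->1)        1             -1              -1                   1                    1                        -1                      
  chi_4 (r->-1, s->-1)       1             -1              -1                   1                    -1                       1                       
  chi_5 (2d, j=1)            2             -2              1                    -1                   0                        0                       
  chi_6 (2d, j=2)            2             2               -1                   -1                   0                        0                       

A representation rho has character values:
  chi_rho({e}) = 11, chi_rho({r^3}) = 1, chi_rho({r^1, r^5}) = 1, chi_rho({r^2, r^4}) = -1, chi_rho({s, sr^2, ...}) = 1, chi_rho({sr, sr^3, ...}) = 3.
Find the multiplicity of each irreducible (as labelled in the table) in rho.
Multiplicities: chi_1: 2, chi_2: 0, chi_3: 0, chi_4: 1, chi_5: 2, chi_6: 2.

Details: Use <chi_rho, chi> = (1/|G|) sum_C |C| * chi_rho(C) * conj(chi(C)) with |G| = 12 for each irreducible chi in the table:
  <chi_rho, chi_1> = (1/12)[1*(11)*conj(1) + 1*(1)*conj(1) + 2*(1)*conj(1) + 2*(-1)*conj(1) + 3*(1)*conj(1) + 3*(3)*conj(1)]
      = (1/12)[(11) + (1) + (2) + (-2) + (3) + (9)] = 24/12 = 2
  <chi_rho, chi_2> = (1/12)[1*(11)*conj(1) + 1*(1)*conj(1) + 2*(1)*conj(1) + 2*(-1)*conj(1) + 3*(1)*conj(-1) + 3*(3)*conj(-1)]
      = (1/12)[(11) + (1) + (2) + (-2) + (-3) + (-9)] = 0/12 = 0
  <chi_rho, chi_3> = (1/12)[1*(11)*conj(1) + 1*(1)*conj(-1) + 2*(1)*conj(-1) + 2*(-1)*conj(1) + 3*(1)*conj(1) + 3*(3)*conj(-1)]
      = (1/12)[(11) + (-1) + (-2) + (-2) + (3) + (-9)] = 0/12 = 0
  <chi_rho, chi_4> = (1/12)[1*(11)*conj(1) + 1*(1)*conj(-1) + 2*(1)*conj(-1) + 2*(-1)*conj(1) + 3*(1)*conj(-1) + 3*(3)*conj(1)]
      = (1/12)[(11) + (-1) + (-2) + (-2) + (-3) + (9)] = 12/12 = 1
  <chi_rho, chi_5> = (1/12)[1*(11)*conj(2) + 1*(1)*conj(-2) + 2*(1)*conj(1) + 2*(-1)*conj(-1) + 3*(1)*conj(0) + 3*(3)*conj(0)]
      = (1/12)[(22) + (-2) + (2) + (2) + (0) + (0)] = 24/12 = 2
  <chi_rho, chi_6> = (1/12)[1*(11)*conj(2) + 1*(1)*conj(2) + 2*(1)*conj(-1) + 2*(-1)*conj(-1) + 3*(1)*conj(0) + 3*(3)*conj(0)]
      = (1/12)[(22) + (2) + (-2) + (2) + (0) + (0)] = 24/12 = 2
Dimension check: dim(rho) = sum (mult * dim) = 2*1 + 0*1 + 0*1 + 1*1 + 2*2 + 2*2 = 11 = chi_rho(e) = 11.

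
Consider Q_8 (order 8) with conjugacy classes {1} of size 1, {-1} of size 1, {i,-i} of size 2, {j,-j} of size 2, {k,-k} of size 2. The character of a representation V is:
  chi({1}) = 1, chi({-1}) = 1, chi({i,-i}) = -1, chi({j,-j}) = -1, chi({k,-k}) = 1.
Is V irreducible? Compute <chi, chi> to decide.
Irreducible: <chi, chi> = 1.

Proof sketch: <chi, chi> = (1/|G|) sum_C |C| * |chi(C)|^2 = (1/8)[1*|1|^2 + 1*|1|^2 + 2*|-1|^2 + 2*|-1|^2 + 2*|1|^2]
  = (1/8)[(1) + (1) + (2) + (2) + (2)] = 8/8 = 1.
A character is irreducible iff <chi, chi> = 1, so this representation is irreducible.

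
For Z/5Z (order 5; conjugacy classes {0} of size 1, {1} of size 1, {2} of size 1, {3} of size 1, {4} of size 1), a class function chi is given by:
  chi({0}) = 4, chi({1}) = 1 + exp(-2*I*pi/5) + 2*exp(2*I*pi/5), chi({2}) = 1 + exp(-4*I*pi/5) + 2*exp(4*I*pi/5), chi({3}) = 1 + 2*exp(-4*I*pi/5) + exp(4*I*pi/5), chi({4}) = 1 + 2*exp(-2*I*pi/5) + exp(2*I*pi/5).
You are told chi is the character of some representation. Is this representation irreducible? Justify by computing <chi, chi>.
Not irreducible (reducible): <chi, chi> = 6 > 1.

Argument: <chi, chi> = (1/|G|) sum_C |C| * |chi(C)|^2 = (1/5)[1*|4|^2 + 1*|1 + exp(-2*I*pi/5) + 2*exp(2*I*pi/5)|^2 + 1*|1 + exp(-4*I*pi/5) + 2*exp(4*I*pi/5)|^2 + 1*|1 + 2*exp(-4*I*pi/5) + exp(4*I*pi/5)|^2 + 1*|1 + 2*exp(-2*I*pi/5) + exp(2*I*pi/5)|^2]
  = (1/5)[(16) + (6 + 3*exp(-2*I*pi/5) + 2*exp(-4*I*pi/5) + 2*exp(4*I*pi/5) + 3*exp(2*I*pi/5)) + (6 + 2*exp(-2*I*pi/5) + 3*exp(-4*I*pi/5) + 3*exp(4*I*pi/5) + 2*exp(2*I*pi/5)) + (6 + 2*exp(-2*I*pi/5) + 3*exp(-4*I*pi/5) + 3*exp(4*I*pi/5) + 2*exp(2*I*pi/5)) + (6 + 3*exp(-2*I*pi/5) + 2*exp(-4*I*pi/5) + 2*exp(4*I*pi/5) + 3*exp(2*I*pi/5))] = 30/5 = 6.
(Exp terms are combined using exp(i*s)*conj(exp(i*t)) = exp(i*(s-t)), and sums of them are collapsed using the identity that for every m > 1 the m distinct m-th roots of unity sum to 0, e.g. 1 + exp(2*I*pi/3) + exp(-2*I*pi/3) = 0.)
A character is irreducible iff <chi, chi> = 1, so this representation is reducible.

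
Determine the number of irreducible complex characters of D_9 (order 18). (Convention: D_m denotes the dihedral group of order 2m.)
6

Why: The number of irreducible complex representations of a finite group equals its number of conjugacy classes. D_9 has 6 conjugacy classes ((n+3)/2 for n odd), so D_9 (order 18) has exactly 6 irreducible complex representations.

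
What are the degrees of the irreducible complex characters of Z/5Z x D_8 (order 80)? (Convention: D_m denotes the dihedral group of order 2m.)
Dimensions: 1, 1, 1, 1, 1, 1, 1, 1, 1, 1, 1, 1, 1, 1, 1, 1, 1, 1, 1, 1, 2, 2, 2, 2, 2, 2, 2, 2, 2, 2, 2, 2, 2, 2, 2

Justification: There are 35 irreducibles (= number of conjugacy classes). Their dimensions d_i satisfy sum d_i^2 = |G| = 80: 1 + 1 + 1 + 1 + 1 + 1 + 1 + 1 + 1 + 1 + 1 + 1 + 1 + 1 + 1 + 1 + 1 + 1 + 1 + 1 + 4 + 4 + 4 + 4 + 4 + 4 + 4 + 4 + 4 + 4 + 4 + 4 + 4 + 4 + 4 = 80. (For the product with Z/5Z: each of the 5 1-dim characters of Z/5Z tensors with each irrep of D_8, giving 5 copies of each D_8-dimension.)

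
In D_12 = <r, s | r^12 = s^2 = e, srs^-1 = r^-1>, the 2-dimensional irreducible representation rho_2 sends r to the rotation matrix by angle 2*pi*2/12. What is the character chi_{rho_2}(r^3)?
chi_{rho_2}(r^3) = 2*cos(2*pi*2*3/12) = -2

Proof sketch: rho_2(r^3) is rotation by angle 2*pi*2*3/12, whose trace is 2*cos(2*pi*2*3/12) = -2.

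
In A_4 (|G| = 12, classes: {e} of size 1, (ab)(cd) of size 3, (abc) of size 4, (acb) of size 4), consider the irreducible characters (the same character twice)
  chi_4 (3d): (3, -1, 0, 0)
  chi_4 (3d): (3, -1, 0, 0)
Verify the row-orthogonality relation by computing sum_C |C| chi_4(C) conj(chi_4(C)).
Sum = 12 = |G| = 12; so <chi_4, chi_4> = 1 (norm-1 confirms irreducibility).

Justification: Compute term by term over conjugacy classes (|C| * chi_4(C) * conj(chi_4(C))):
  1*(3)*conj(3) + 3*(-1)*conj(-1) + 4*(0)*conj(0) + 4*(0)*conj(0)
  = (9) + (3) + (0) + (0)
  = 12.
(Exp terms are combined using exp(i*s)*conj(exp(i*t)) = exp(i*(s-t)), and sums of them are collapsed using the identity that for every m > 1 the m distinct m-th roots of unity sum to 0, e.g. 1 + exp(2*I*pi/3) + exp(-2*I*pi/3) = 0.)
Dividing by |G| = 12 gives 12/12 = 1, matching the row-orthogonality relation <chi_4, chi_4> = [chi_4 = chi_4].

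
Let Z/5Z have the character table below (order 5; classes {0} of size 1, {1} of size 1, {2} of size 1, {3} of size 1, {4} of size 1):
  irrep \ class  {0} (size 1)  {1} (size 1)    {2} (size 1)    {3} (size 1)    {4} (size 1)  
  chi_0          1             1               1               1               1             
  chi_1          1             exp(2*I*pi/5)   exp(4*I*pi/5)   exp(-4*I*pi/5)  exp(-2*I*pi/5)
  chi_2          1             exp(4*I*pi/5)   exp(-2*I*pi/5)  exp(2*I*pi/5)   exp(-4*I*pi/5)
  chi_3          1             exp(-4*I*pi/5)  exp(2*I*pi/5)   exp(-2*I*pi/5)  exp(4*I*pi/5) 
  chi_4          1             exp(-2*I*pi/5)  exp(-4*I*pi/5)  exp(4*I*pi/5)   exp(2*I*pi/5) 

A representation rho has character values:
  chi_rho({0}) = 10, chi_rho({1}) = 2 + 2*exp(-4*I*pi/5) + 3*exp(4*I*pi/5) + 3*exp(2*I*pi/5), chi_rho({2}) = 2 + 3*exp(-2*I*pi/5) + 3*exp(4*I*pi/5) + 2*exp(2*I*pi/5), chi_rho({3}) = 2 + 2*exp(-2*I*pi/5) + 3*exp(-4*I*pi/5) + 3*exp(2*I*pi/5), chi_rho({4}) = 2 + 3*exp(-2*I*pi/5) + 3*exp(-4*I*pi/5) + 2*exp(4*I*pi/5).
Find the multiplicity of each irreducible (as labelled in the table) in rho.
Multiplicities: chi_0: 2, chi_1: 3, chi_2: 3, chi_3: 2, chi_4: 0.

Argument: Use <chi_rho, chi> = (1/|G|) sum_C |C| * chi_rho(C) * conj(chi(C)) with |G| = 5 for each irreducible chi in the table:
  <chi_rho, chi_0> = (1/5)[1*(10)*conj(1) + 1*(2 + 2*exp(-4*I*pi/5) + 3*exp(4*I*pi/5) + 3*exp(2*I*pi/5))*conj(1) + 1*(2 + 3*exp(-2*I*pi/5) + 3*exp(4*I*pi/5) + 2*exp(2*I*pi/5))*conj(1) + 1*(2 + 2*exp(-2*I*pi/5) + 3*exp(-4*I*pi/5) + 3*exp(2*I*pi/5))*conj(1) + 1*(2 + 3*exp(-2*I*pi/5) + 3*exp(-4*I*pi/5) + 2*exp(4*I*pi/5))*conj(1)]
      = (1/5)[(10) + (2 + 2*exp(-4*I*pi/5) + 3*exp(4*I*pi/5) + 3*exp(2*I*pi/5)) + (2 + 3*exp(-2*I*pi/5) + 3*exp(4*I*pi/5) + 2*exp(2*I*pi/5)) + (2 + 2*exp(-2*I*pi/5) + 3*exp(-4*I*pi/5) + 3*exp(2*I*pi/5)) + (2 + 3*exp(-2*I*pi/5) + 3*exp(-4*I*pi/5) + 2*exp(4*I*pi/5))] = 10/5 = 2
  <chi_rho, chi_1> = (1/5)[1*(10)*conj(1) + 1*(2 + 2*exp(-4*I*pi/5) + 3*exp(4*I*pi/5) + 3*exp(2*I*pi/5))*conj(exp(2*I*pi/5)) + 1*(2 + 3*exp(-2*I*pi/5) + 3*exp(4*I*pi/5) + 2*exp(2*I*pi/5))*conj(exp(4*I*pi/5)) + 1*(2 + 2*exp(-2*I*pi/5) + 3*exp(-4*I*pi/5) + 3*exp(2*I*pi/5))*conj(exp(-4*I*pi/5)) + 1*(2 + 3*exp(-2*I*pi/5) + 3*exp(-4*I*pi/5) + 2*exp(4*I*pi/5))*conj(exp(-2*I*pi/5))]
      = (1/5)[(10) + (3 + 2*exp(-2*I*pi/5) + 2*exp(4*I*pi/5) + 3*exp(2*I*pi/5)) + (3 + 2*exp(-2*I*pi/5) + 2*exp(-4*I*pi/5) + 3*exp(4*I*pi/5)) + (3 + 3*exp(-4*I*pi/5) + 2*exp(4*I*pi/5) + 2*exp(2*I*pi/5)) + (3 + 3*exp(-2*I*pi/5) + 2*exp(-4*I*pi/5) + 2*exp(2*I*pi/5))] = 15/5 = 3
  <chi_rho, chi_2> = (1/5)[1*(10)*conj(1) + 1*(2 + 2*exp(-4*I*pi/5) + 3*exp(4*I*pi/5) + 3*exp(2*I*pi/5))*conj(exp(4*I*pi/5)) + 1*(2 + 3*exp(-2*I*pi/5) + 3*exp(4*I*pi/5) + 2*exp(2*I*pi/5))*conj(exp(-2*I*pi/5)) + 1*(2 + 2*exp(-2*I*pi/5) + 3*exp(-4*I*pi/5) + 3*exp(2*I*pi/5))*conj(exp(2*I*pi/5)) + 1*(2 + 3*exp(-2*I*pi/5) + 3*exp(-4*I*pi/5) + 2*exp(4*I*pi/5))*conj(exp(-4*I*pi/5))]
      = (1/5)[(10) + (3 + 3*exp(-2*I*pi/5) + 2*exp(-4*I*pi/5) + 2*exp(2*I*pi/5)) + (3 + 3*exp(-4*I*pi/5) + 2*exp(4*I*pi/5) + 2*exp(2*I*pi/5)) + (3 + 2*exp(-2*I*pi/5) + 2*exp(-4*I*pi/5) + 3*exp(4*I*pi/5)) + (3 + 2*exp(-2*I*pi/5) + 2*exp(4*I*pi/5) + 3*exp(2*I*pi/5))] = 15/5 = 3
  <chi_rho, chi_3> = (1/5)[1*(10)*conj(1) + 1*(2 + 2*exp(-4*I*pi/5) + 3*exp(4*I*pi/5) + 3*exp(2*I*pi/5))*conj(exp(-4*I*pi/5)) + 1*(2 + 3*exp(-2*I*pi/5) + 3*exp(4*I*pi/5) + 2*exp(2*I*pi/5))*conj(exp(2*I*pi/5)) + 1*(2 + 2*exp(-2*I*pi/5) + 3*exp(-4*I*pi/5) + 3*exp(2*I*pi/5))*conj(exp(-2*I*pi/5)) + 1*(2 + 3*exp(-2*I*pi/5) + 3*exp(-4*I*pi/5) + 2*exp(4*I*pi/5))*conj(exp(4*I*pi/5))]
      = (1/5)[(10) + (2 + 3*exp(-2*I*pi/5) + 3*exp(-4*I*pi/5) + 2*exp(4*I*pi/5)) + (2 + 2*exp(-2*I*pi/5) + 3*exp(-4*I*pi/5) + 3*exp(2*I*pi/5)) + (2 + 3*exp(-2*I*pi/5) + 3*exp(4*I*pi/5) + 2*exp(2*I*pi/5)) + (2 + 2*exp(-4*I*pi/5) + 3*exp(4*I*pi/5) + 3*exp(2*I*pi/5))] = 10/5 = 2
  <chi_rho, chi_4> = (1/5)[1*(10)*conj(1) + 1*(2 + 2*exp(-4*I*pi/5) + 3*exp(4*I*pi/5) + 3*exp(2*I*pi/5))*conj(exp(-2*I*pi/5)) + 1*(2 + 3*exp(-2*I*pi/5) + 3*exp(4*I*pi/5) + 2*exp(2*I*pi/5))*conj(exp(-4*I*pi/5)) + 1*(2 + 2*exp(-2*I*pi/5) + 3*exp(-4*I*pi/5) + 3*exp(2*I*pi/5))*conj(exp(4*I*pi/5)) + 1*(2 + 3*exp(-2*I*pi/5) + 3*exp(-4*I*pi/5) + 2*exp(4*I*pi/5))*conj(exp(2*I*pi/5))]
      = (1/5)[(10) + (2*exp(-2*I*pi/5) + 3*exp(-4*I*pi/5) + 3*exp(4*I*pi/5) + 2*exp(2*I*pi/5)) + (3*exp(-2*I*pi/5) + 2*exp(-4*I*pi/5) + 2*exp(4*I*pi/5) + 3*exp(2*I*pi/5)) + (3*exp(-2*I*pi/5) + 2*exp(-4*I*pi/5) + 2*exp(4*I*pi/5) + 3*exp(2*I*pi/5)) + (2*exp(-2*I*pi/5) + 3*exp(-4*I*pi/5) + 3*exp(4*I*pi/5) + 2*exp(2*I*pi/5))] = 0/5 = 0
(Exp terms are combined using exp(i*s)*conj(exp(i*t)) = exp(i*(s-t)), and sums of them are collapsed using the identity that for every m > 1 the m distinct m-th roots of unity sum to 0, e.g. 1 + exp(2*I*pi/3) + exp(-2*I*pi/3) = 0.)
Dimension check: dim(rho) = sum (mult * dim) = 2*1 + 3*1 + 3*1 + 2*1 + 0*1 = 10 = chi_rho(e) = 10.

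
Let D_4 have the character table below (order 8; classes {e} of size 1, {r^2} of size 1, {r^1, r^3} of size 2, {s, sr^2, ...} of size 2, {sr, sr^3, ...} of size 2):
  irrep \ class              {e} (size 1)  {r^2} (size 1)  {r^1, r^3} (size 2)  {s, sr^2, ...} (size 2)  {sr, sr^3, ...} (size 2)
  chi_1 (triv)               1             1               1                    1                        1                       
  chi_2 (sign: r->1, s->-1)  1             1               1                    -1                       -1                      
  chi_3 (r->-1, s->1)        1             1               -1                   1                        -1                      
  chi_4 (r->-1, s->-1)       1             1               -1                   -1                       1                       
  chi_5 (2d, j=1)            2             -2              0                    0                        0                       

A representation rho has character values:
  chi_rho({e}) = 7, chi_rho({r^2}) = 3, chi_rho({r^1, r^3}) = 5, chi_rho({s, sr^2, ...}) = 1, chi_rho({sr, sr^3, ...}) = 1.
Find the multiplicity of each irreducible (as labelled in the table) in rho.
Multiplicities: chi_1: 3, chi_2: 2, chi_3: 0, chi_4: 0, chi_5: 1.

Proof sketch: Use <chi_rho, chi> = (1/|G|) sum_C |C| * chi_rho(C) * conj(chi(C)) with |G| = 8 for each irreducible chi in the table:
  <chi_rho, chi_1> = (1/8)[1*(7)*conj(1) + 1*(3)*conj(1) + 2*(5)*conj(1) + 2*(1)*conj(1) + 2*(1)*conj(1)]
      = (1/8)[(7) + (3) + (10) + (2) + (2)] = 24/8 = 3
  <chi_rho, chi_2> = (1/8)[1*(7)*conj(1) + 1*(3)*conj(1) + 2*(5)*conj(1) + 2*(1)*conj(-1) + 2*(1)*conj(-1)]
      = (1/8)[(7) + (3) + (10) + (-2) + (-2)] = 16/8 = 2
  <chi_rho, chi_3> = (1/8)[1*(7)*conj(1) + 1*(3)*conj(1) + 2*(5)*conj(-1) + 2*(1)*conj(1) + 2*(1)*conj(-1)]
      = (1/8)[(7) + (3) + (-10) + (2) + (-2)] = 0/8 = 0
  <chi_rho, chi_4> = (1/8)[1*(7)*conj(1) + 1*(3)*conj(1) + 2*(5)*conj(-1) + 2*(1)*conj(-1) + 2*(1)*conj(1)]
      = (1/8)[(7) + (3) + (-10) + (-2) + (2)] = 0/8 = 0
  <chi_rho, chi_5> = (1/8)[1*(7)*conj(2) + 1*(3)*conj(-2) + 2*(5)*conj(0) + 2*(1)*conj(0) + 2*(1)*conj(0)]
      = (1/8)[(14) + (-6) + (0) + (0) + (0)] = 8/8 = 1
Dimension check: dim(rho) = sum (mult * dim) = 3*1 + 2*1 + 0*1 + 0*1 + 1*2 = 7 = chi_rho(e) = 7.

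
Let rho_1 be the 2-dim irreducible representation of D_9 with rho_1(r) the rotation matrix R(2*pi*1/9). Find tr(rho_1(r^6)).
chi_{rho_1}(r^6) = 2*cos(2*pi*1*6/9) = -1

Derivation: rho_1(r^6) is rotation by angle 2*pi*1*6/9, whose trace is 2*cos(2*pi*1*6/9) = -1.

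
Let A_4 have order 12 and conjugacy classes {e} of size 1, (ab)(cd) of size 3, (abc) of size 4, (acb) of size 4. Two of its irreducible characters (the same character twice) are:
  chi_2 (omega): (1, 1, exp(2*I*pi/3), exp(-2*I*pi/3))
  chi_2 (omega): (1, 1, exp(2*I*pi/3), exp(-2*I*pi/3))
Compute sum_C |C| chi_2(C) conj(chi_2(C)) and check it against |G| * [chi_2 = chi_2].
Sum = 12 = |G| = 12; so <chi_2, chi_2> = 1 (norm-1 confirms irreducibility).

Proof sketch: Compute term by term over conjugacy classes (|C| * chi_2(C) * conj(chi_2(C))):
  1*(1)*conj(1) + 3*(1)*conj(1) + 4*(exp(2*I*pi/3))*conj(exp(2*I*pi/3)) + 4*(exp(-2*I*pi/3))*conj(exp(-2*I*pi/3))
  = (1) + (3) + (4) + (4)
  = 12.
(Exp terms are combined using exp(i*s)*conj(exp(i*t)) = exp(i*(s-t)), and sums of them are collapsed using the identity that for every m > 1 the m distinct m-th roots of unity sum to 0, e.g. 1 + exp(2*I*pi/3) + exp(-2*I*pi/3) = 0.)
Dividing by |G| = 12 gives 12/12 = 1, matching the row-orthogonality relation <chi_2, chi_2> = [chi_2 = chi_2].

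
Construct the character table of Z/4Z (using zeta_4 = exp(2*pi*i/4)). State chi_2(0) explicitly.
Character table of Z/4Z (irreps indexed chi_0,...,chi_3 with chi_k(m) = zeta_4^(k*m), zeta_4 = exp(2*pi*i/4)):
  irrep \ class  {0} (size 1)  {1} (size 1)  {2} (size 1)  {3} (size 1)
  chi_0          1             1             1             1           
  chi_1          1             I             -1            -I          
  chi_2          1             -1            1             -1          
  chi_3          1             -I            -1            I           

Spot check: chi_2(0) = zeta_4^(2*0) = zeta_4^0 = 1.

Working: Z/4Z is abelian, so all 4 irreducible complex representations are 1-dimensional. They are given by chi_k(m) = zeta_4^(k*m) for k = 0,...,3. Row orthogonality: sum_m chi_k(m) conj(chi_l(m)) = 4 * [k = l].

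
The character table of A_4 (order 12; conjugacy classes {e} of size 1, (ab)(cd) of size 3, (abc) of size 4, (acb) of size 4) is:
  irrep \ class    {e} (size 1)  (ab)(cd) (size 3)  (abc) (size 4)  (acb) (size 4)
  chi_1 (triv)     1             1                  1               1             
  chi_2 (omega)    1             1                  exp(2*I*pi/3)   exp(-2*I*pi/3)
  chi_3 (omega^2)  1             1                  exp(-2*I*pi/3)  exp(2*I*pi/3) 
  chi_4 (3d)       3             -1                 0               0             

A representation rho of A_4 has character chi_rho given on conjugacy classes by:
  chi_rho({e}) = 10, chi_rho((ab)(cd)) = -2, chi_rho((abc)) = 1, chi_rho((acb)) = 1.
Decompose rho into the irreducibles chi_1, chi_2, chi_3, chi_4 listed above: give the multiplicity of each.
Multiplicities: chi_1: 1, chi_2: 0, chi_3: 0, chi_4: 3.

Explanation: Use <chi_rho, chi> = (1/|G|) sum_C |C| * chi_rho(C) * conj(chi(C)) with |G| = 12 for each irreducible chi in the table:
  <chi_rho, chi_1> = (1/12)[1*(10)*conj(1) + 3*(-2)*conj(1) + 4*(1)*conj(1) + 4*(1)*conj(1)]
      = (1/12)[(10) + (-6) + (4) + (4)] = 12/12 = 1
  <chi_rho, chi_2> = (1/12)[1*(10)*conj(1) + 3*(-2)*conj(1) + 4*(1)*conj(exp(2*I*pi/3)) + 4*(1)*conj(exp(-2*I*pi/3))]
      = (1/12)[(10) + (-6) + (4*exp(-2*I*pi/3)) + (4*exp(2*I*pi/3))] = 0/12 = 0
  <chi_rho, chi_3> = (1/12)[1*(10)*conj(1) + 3*(-2)*conj(1) + 4*(1)*conj(exp(-2*I*pi/3)) + 4*(1)*conj(exp(2*I*pi/3))]
      = (1/12)[(10) + (-6) + (4*exp(2*I*pi/3)) + (4*exp(-2*I*pi/3))] = 0/12 = 0
  <chi_rho, chi_4> = (1/12)[1*(10)*conj(3) + 3*(-2)*conj(-1) + 4*(1)*conj(0) + 4*(1)*conj(0)]
      = (1/12)[(30) + (6) + (0) + (0)] = 36/12 = 3
(Exp terms are combined using exp(i*s)*conj(exp(i*t)) = exp(i*(s-t)), and sums of them are collapsed using the identity that for every m > 1 the m distinct m-th roots of unity sum to 0, e.g. 1 + exp(2*I*pi/3) + exp(-2*I*pi/3) = 0.)
Dimension check: dim(rho) = sum (mult * dim) = 1*1 + 0*1 + 0*1 + 3*3 = 10 = chi_rho(e) = 10.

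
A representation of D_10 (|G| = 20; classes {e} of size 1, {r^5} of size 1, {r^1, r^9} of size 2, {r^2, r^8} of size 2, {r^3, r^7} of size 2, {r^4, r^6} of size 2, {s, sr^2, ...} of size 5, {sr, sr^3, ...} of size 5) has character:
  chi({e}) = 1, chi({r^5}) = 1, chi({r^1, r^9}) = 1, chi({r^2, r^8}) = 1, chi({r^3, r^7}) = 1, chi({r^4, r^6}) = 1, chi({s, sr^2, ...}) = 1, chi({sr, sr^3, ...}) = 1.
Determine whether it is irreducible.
Irreducible: <chi, chi> = 1.

Solution. <chi, chi> = (1/|G|) sum_C |C| * |chi(C)|^2 = (1/20)[1*|1|^2 + 1*|1|^2 + 2*|1|^2 + 2*|1|^2 + 2*|1|^2 + 2*|1|^2 + 5*|1|^2 + 5*|1|^2]
  = (1/20)[(1) + (1) + (2) + (2) + (2) + (2) + (5) + (5)] = 20/20 = 1.
A character is irreducible iff <chi, chi> = 1, so this representation is irreducible.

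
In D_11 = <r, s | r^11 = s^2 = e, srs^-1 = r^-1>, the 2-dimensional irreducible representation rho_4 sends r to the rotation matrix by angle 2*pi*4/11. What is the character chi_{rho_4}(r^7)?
chi_{rho_4}(r^7) = 2*cos(2*pi*4*7/11) = -2*cos(pi/11)

rho_4(r^7) is rotation by angle 2*pi*4*7/11, whose trace is 2*cos(2*pi*4*7/11) = -2*cos(pi/11).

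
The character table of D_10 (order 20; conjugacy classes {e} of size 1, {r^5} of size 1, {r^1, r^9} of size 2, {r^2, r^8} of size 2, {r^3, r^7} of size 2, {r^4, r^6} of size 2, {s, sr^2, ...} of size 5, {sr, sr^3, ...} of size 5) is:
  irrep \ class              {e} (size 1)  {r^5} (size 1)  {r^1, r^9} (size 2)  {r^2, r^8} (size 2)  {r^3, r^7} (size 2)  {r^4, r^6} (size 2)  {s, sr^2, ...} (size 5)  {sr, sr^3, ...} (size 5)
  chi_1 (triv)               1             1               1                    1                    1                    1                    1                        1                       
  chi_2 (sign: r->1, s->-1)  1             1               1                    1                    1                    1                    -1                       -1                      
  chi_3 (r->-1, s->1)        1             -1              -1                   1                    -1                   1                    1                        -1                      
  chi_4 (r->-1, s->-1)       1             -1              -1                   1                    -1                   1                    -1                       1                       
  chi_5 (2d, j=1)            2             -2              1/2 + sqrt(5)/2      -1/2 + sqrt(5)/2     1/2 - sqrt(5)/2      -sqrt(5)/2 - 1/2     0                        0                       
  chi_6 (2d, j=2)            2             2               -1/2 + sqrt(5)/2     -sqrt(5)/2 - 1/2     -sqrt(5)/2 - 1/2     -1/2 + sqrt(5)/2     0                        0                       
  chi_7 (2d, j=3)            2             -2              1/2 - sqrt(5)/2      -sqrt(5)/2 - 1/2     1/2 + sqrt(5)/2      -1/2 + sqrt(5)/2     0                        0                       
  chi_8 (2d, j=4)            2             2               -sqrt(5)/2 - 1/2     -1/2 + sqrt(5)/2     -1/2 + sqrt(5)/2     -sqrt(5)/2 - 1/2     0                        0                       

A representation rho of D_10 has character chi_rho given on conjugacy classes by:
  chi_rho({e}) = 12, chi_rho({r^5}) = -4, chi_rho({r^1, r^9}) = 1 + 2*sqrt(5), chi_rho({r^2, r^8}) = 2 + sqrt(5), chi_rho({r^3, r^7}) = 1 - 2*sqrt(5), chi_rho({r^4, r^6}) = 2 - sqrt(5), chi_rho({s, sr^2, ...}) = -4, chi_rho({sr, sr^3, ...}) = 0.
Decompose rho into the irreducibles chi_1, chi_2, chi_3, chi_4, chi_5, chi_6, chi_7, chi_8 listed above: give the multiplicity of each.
Multiplicities: chi_1: 0, chi_2: 2, chi_3: 0, chi_4: 2, chi_5: 3, chi_6: 1, chi_7: 0, chi_8: 0.

Use <chi_rho, chi> = (1/|G|) sum_C |C| * chi_rho(C) * conj(chi(C)) with |G| = 20 for each irreducible chi in the table:
  <chi_rho, chi_1> = (1/20)[1*(12)*conj(1) + 1*(-4)*conj(1) + 2*(1 + 2*sqrt(5))*conj(1) + 2*(2 + sqrt(5))*conj(1) + 2*(1 - 2*sqrt(5))*conj(1) + 2*(2 - sqrt(5))*conj(1) + 5*(-4)*conj(1) + 5*(0)*conj(1)]
      = (1/20)[(12) + (-4) + (2 + 4*sqrt(5)) + (4 + 2*sqrt(5)) + (2 - 4*sqrt(5)) + (4 - 2*sqrt(5)) + (-20) + (0)] = 0/20 = 0
  <chi_rho, chi_2> = (1/20)[1*(12)*conj(1) + 1*(-4)*conj(1) + 2*(1 + 2*sqrt(5))*conj(1) + 2*(2 + sqrt(5))*conj(1) + 2*(1 - 2*sqrt(5))*conj(1) + 2*(2 - sqrt(5))*conj(1) + 5*(-4)*conj(-1) + 5*(0)*conj(-1)]
      = (1/20)[(12) + (-4) + (2 + 4*sqrt(5)) + (4 + 2*sqrt(5)) + (2 - 4*sqrt(5)) + (4 - 2*sqrt(5)) + (20) + (0)] = 40/20 = 2
  <chi_rho, chi_3> = (1/20)[1*(12)*conj(1) + 1*(-4)*conj(-1) + 2*(1 + 2*sqrt(5))*conj(-1) + 2*(2 + sqrt(5))*conj(1) + 2*(1 - 2*sqrt(5))*conj(-1) + 2*(2 - sqrt(5))*conj(1) + 5*(-4)*conj(1) + 5*(0)*conj(-1)]
      = (1/20)[(12) + (4) + (-4*sqrt(5) - 2) + (4 + 2*sqrt(5)) + (-2 + 4*sqrt(5)) + (4 - 2*sqrt(5)) + (-20) + (0)] = 0/20 = 0
  <chi_rho, chi_4> = (1/20)[1*(12)*conj(1) + 1*(-4)*conj(-1) + 2*(1 + 2*sqrt(5))*conj(-1) + 2*(2 + sqrt(5))*conj(1) + 2*(1 - 2*sqrt(5))*conj(-1) + 2*(2 - sqrt(5))*conj(1) + 5*(-4)*conj(-1) + 5*(0)*conj(1)]
      = (1/20)[(12) + (4) + (-4*sqrt(5) - 2) + (4 + 2*sqrt(5)) + (-2 + 4*sqrt(5)) + (4 - 2*sqrt(5)) + (20) + (0)] = 40/20 = 2
  <chi_rho, chi_5> = (1/20)[1*(12)*conj(2) + 1*(-4)*conj(-2) + 2*(1 + 2*sqrt(5))*conj(1/2 + sqrt(5)/2) + 2*(2 + sqrt(5))*conj(-1/2 + sqrt(5)/2) + 2*(1 - 2*sqrt(5))*conj(1/2 - sqrt(5)/2) + 2*(2 - sqrt(5))*conj(-sqrt(5)/2 - 1/2) + 5*(-4)*conj(0) + 5*(0)*conj(0)]
      = (1/20)[(24) + (8) + (3*sqrt(5) + 11) + (sqrt(5) + 3) + (11 - 3*sqrt(5)) + (3 - sqrt(5)) + (0) + (0)] = 60/20 = 3
  <chi_rho, chi_6> = (1/20)[1*(12)*conj(2) + 1*(-4)*conj(2) + 2*(1 + 2*sqrt(5))*conj(-1/2 + sqrt(5)/2) + 2*(2 + sqrt(5))*conj(-sqrt(5)/2 - 1/2) + 2*(1 - 2*sqrt(5))*conj(-sqrt(5)/2 - 1/2) + 2*(2 - sqrt(5))*conj(-1/2 + sqrt(5)/2) + 5*(-4)*conj(0) + 5*(0)*conj(0)]
      = (1/20)[(24) + (-8) + (9 - sqrt(5)) + (-7 - 3*sqrt(5)) + (sqrt(5) + 9) + (-7 + 3*sqrt(5)) + (0) + (0)] = 20/20 = 1
  <chi_rho, chi_7> = (1/20)[1*(12)*conj(2) + 1*(-4)*conj(-2) + 2*(1 + 2*sqrt(5))*conj(1/2 - sqrt(5)/2) + 2*(2 + sqrt(5))*conj(-sqrt(5)/2 - 1/2) + 2*(1 - 2*sqrt(5))*conj(1/2 + sqrt(5)/2) + 2*(2 - sqrt(5))*conj(-1/2 + sqrt(5)/2) + 5*(-4)*conj(0) + 5*(0)*conj(0)]
      = (1/20)[(24) + (8) + (-9 + sqrt(5)) + (-7 - 3*sqrt(5)) + (-9 - sqrt(5)) + (-7 + 3*sqrt(5)) + (0) + (0)] = 0/20 = 0
  <chi_rho, chi_8> = (1/20)[1*(12)*conj(2) + 1*(-4)*conj(2) + 2*(1 + 2*sqrt(5))*conj(-sqrt(5)/2 - 1/2) + 2*(2 + sqrt(5))*conj(-1/2 + sqrt(5)/2) + 2*(1 - 2*sqrt(5))*conj(-1/2 + sqrt(5)/2) + 2*(2 - sqrt(5))*conj(-sqrt(5)/2 - 1/2) + 5*(-4)*conj(0) + 5*(0)*conj(0)]
      = (1/20)[(24) + (-8) + (-11 - 3*sqrt(5)) + (sqrt(5) + 3) + (-11 + 3*sqrt(5)) + (3 - sqrt(5)) + (0) + (0)] = 0/20 = 0
Dimension check: dim(rho) = sum (mult * dim) = 0*1 + 2*1 + 0*1 + 2*1 + 3*2 + 1*2 + 0*2 + 0*2 = 12 = chi_rho(e) = 12.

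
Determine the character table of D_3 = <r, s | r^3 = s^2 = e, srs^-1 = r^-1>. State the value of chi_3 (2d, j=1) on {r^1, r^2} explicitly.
Conjugacy classes: {e} of size 1, {r^1, r^2} of size 2, {s, sr, ..., sr^2} of size 3.
Character table:
  irrep \ class              {e} (size 1)  {r^1, r^2} (size 2)  {s, sr, ..., sr^2} (size 3)
  chi_1 (triv)               1             1                    1                          
  chi_2 (sign: r->1, s->-1)  1             1                    -1                         
  chi_3 (2d, j=1)            2             -1                   0                          

Spot check: chi_3 (2d, j=1) on {r^1, r^2} = -1.

Details: D_3 has order 2*3 = 6 with 3 conjugacy classes, hence 3 irreducibles. Sum of squared dims 1 + 1 + 4 = 6 = |G|. Linear characters come from the abelianisation; the 2-dimensional irreps have character r^k -> 2*cos(2*pi*j*k/3), reflections -> 0.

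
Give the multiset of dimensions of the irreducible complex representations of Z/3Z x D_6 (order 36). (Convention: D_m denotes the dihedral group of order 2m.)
Dimensions: 1, 1, 1, 1, 1, 1, 1, 1, 1, 1, 1, 1, 2, 2, 2, 2, 2, 2

Justification: There are 18 irreducibles (= number of conjugacy classes). Their dimensions d_i satisfy sum d_i^2 = |G| = 36: 1 + 1 + 1 + 1 + 1 + 1 + 1 + 1 + 1 + 1 + 1 + 1 + 4 + 4 + 4 + 4 + 4 + 4 = 36. (For the product with Z/3Z: each of the 3 1-dim characters of Z/3Z tensors with each irrep of D_6, giving 3 copies of each D_6-dimension.)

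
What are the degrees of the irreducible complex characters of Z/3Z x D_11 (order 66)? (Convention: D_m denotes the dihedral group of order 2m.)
Dimensions: 1, 1, 1, 1, 1, 1, 2, 2, 2, 2, 2, 2, 2, 2, 2, 2, 2, 2, 2, 2, 2

Working: There are 21 irreducibles (= number of conjugacy classes). Their dimensions d_i satisfy sum d_i^2 = |G| = 66: 1 + 1 + 1 + 1 + 1 + 1 + 4 + 4 + 4 + 4 + 4 + 4 + 4 + 4 + 4 + 4 + 4 + 4 + 4 + 4 + 4 = 66. (For the product with Z/3Z: each of the 3 1-dim characters of Z/3Z tensors with each irrep of D_11, giving 3 copies of each D_11-dimension.)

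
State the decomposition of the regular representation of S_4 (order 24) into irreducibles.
Each irreducible V_i of dimension d_i appears with multiplicity d_i, i.e. rho_reg = (direct sum over all irreducibles V_i) d_i V_i. The irreducible dimensions for S_4 are 1, 1, 2, 3, 3: 2 irreducibles of dimension 1, each with multiplicity 1; 1 irreducible of dimension 2, with multiplicity 2; 2 irreducibles of dimension 3, each with multiplicity 3. Total dimension 2*1*1 + 1*2*2 + 2*3*3 = 24 = |G|.

Justification: General theorem: in the regular representation of a finite group G, each irreducible appears with multiplicity equal to its dimension. Check: dim(rho_reg) = sum d_i^2 = 1 + 1 + 4 + 9 + 9 = 24 = |G|.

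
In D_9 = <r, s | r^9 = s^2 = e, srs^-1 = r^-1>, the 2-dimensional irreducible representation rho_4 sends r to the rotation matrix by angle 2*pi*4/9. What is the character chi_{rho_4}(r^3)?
chi_{rho_4}(r^3) = 2*cos(2*pi*4*3/9) = -1

Why: rho_4(r^3) is rotation by angle 2*pi*4*3/9, whose trace is 2*cos(2*pi*4*3/9) = -1.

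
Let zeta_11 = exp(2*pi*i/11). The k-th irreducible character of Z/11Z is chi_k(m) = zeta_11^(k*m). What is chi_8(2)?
chi_8(2) = zeta_11^16 = exp(10*I*pi/11)

Explanation: chi_8(2) = zeta_11^(8*2) = zeta_11^16. Since zeta_11^11 = 1, this equals zeta_11^5 = exp(2*pi*i*5/11) = exp(10*I*pi/11).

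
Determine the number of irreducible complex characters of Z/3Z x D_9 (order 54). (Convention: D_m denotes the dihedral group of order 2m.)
18

Why: The number of irreducible complex representations of a finite group equals its number of conjugacy classes. For a direct product, #classes(G x H) = #classes(G) * #classes(H). Z/3Z has 3 classes (abelian), D_9 has 6 classes, so 3 * 6 = 18, so Z/3Z x D_9 (order 54) has exactly 18 irreducible complex representations.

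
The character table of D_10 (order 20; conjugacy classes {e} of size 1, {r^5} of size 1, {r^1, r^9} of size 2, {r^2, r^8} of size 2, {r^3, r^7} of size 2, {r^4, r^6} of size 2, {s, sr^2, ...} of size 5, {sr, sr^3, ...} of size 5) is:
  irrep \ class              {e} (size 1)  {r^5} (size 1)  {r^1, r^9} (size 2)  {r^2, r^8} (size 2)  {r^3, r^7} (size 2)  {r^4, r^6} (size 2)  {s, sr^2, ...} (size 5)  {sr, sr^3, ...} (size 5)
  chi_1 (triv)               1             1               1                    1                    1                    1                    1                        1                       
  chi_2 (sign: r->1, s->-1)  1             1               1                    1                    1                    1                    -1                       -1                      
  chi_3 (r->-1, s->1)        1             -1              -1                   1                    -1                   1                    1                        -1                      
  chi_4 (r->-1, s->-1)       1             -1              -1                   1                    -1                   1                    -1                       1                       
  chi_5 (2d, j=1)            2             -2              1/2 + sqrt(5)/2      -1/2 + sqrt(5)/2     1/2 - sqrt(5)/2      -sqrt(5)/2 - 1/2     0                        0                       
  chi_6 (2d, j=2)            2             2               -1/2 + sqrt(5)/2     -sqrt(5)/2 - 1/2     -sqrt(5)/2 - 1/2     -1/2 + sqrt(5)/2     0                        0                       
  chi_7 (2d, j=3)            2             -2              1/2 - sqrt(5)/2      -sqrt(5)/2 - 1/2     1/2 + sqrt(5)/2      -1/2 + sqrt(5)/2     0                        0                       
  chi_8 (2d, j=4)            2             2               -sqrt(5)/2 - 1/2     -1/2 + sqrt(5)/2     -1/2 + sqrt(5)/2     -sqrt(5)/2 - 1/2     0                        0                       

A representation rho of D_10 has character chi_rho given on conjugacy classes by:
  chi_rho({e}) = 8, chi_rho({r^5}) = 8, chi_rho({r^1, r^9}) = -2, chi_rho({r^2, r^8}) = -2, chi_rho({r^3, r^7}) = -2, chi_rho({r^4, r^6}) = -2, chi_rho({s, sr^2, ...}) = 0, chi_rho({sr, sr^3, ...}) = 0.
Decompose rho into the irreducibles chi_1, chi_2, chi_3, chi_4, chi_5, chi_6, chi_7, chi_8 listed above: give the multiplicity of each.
Multiplicities: chi_1: 0, chi_2: 0, chi_3: 0, chi_4: 0, chi_5: 0, chi_6: 2, chi_7: 0, chi_8: 2.

Reasoning: Use <chi_rho, chi> = (1/|G|) sum_C |C| * chi_rho(C) * conj(chi(C)) with |G| = 20 for each irreducible chi in the table:
  <chi_rho, chi_1> = (1/20)[1*(8)*conj(1) + 1*(8)*conj(1) + 2*(-2)*conj(1) + 2*(-2)*conj(1) + 2*(-2)*conj(1) + 2*(-2)*conj(1) + 5*(0)*conj(1) + 5*(0)*conj(1)]
      = (1/20)[(8) + (8) + (-4) + (-4) + (-4) + (-4) + (0) + (0)] = 0/20 = 0
  <chi_rho, chi_2> = (1/20)[1*(8)*conj(1) + 1*(8)*conj(1) + 2*(-2)*conj(1) + 2*(-2)*conj(1) + 2*(-2)*conj(1) + 2*(-2)*conj(1) + 5*(0)*conj(-1) + 5*(0)*conj(-1)]
      = (1/20)[(8) + (8) + (-4) + (-4) + (-4) + (-4) + (0) + (0)] = 0/20 = 0
  <chi_rho, chi_3> = (1/20)[1*(8)*conj(1) + 1*(8)*conj(-1) + 2*(-2)*conj(-1) + 2*(-2)*conj(1) + 2*(-2)*conj(-1) + 2*(-2)*conj(1) + 5*(0)*conj(1) + 5*(0)*conj(-1)]
      = (1/20)[(8) + (-8) + (4) + (-4) + (4) + (-4) + (0) + (0)] = 0/20 = 0
  <chi_rho, chi_4> = (1/20)[1*(8)*conj(1) + 1*(8)*conj(-1) + 2*(-2)*conj(-1) + 2*(-2)*conj(1) + 2*(-2)*conj(-1) + 2*(-2)*conj(1) + 5*(0)*conj(-1) + 5*(0)*conj(1)]
      = (1/20)[(8) + (-8) + (4) + (-4) + (4) + (-4) + (0) + (0)] = 0/20 = 0
  <chi_rho, chi_5> = (1/20)[1*(8)*conj(2) + 1*(8)*conj(-2) + 2*(-2)*conj(1/2 + sqrt(5)/2) + 2*(-2)*conj(-1/2 + sqrt(5)/2) + 2*(-2)*conj(1/2 - sqrt(5)/2) + 2*(-2)*conj(-sqrt(5)/2 - 1/2) + 5*(0)*conj(0) + 5*(0)*conj(0)]
      = (1/20)[(16) + (-16) + (-2*sqrt(5) - 2) + (2 - 2*sqrt(5)) + (-2 + 2*sqrt(5)) + (2 + 2*sqrt(5)) + (0) + (0)] = 0/20 = 0
  <chi_rho, chi_6> = (1/20)[1*(8)*conj(2) + 1*(8)*conj(2) + 2*(-2)*conj(-1/2 + sqrt(5)/2) + 2*(-2)*conj(-sqrt(5)/2 - 1/2) + 2*(-2)*conj(-sqrt(5)/2 - 1/2) + 2*(-2)*conj(-1/2 + sqrt(5)/2) + 5*(0)*conj(0) + 5*(0)*conj(0)]
      = (1/20)[(16) + (16) + (2 - 2*sqrt(5)) + (2 + 2*sqrt(5)) + (2 + 2*sqrt(5)) + (2 - 2*sqrt(5)) + (0) + (0)] = 40/20 = 2
  <chi_rho, chi_7> = (1/20)[1*(8)*conj(2) + 1*(8)*conj(-2) + 2*(-2)*conj(1/2 - sqrt(5)/2) + 2*(-2)*conj(-sqrt(5)/2 - 1/2) + 2*(-2)*conj(1/2 + sqrt(5)/2) + 2*(-2)*conj(-1/2 + sqrt(5)/2) + 5*(0)*conj(0) + 5*(0)*conj(0)]
      = (1/20)[(16) + (-16) + (-2 + 2*sqrt(5)) + (2 + 2*sqrt(5)) + (-2*sqrt(5) - 2) + (2 - 2*sqrt(5)) + (0) + (0)] = 0/20 = 0
  <chi_rho, chi_8> = (1/20)[1*(8)*conj(2) + 1*(8)*conj(2) + 2*(-2)*conj(-sqrt(5)/2 - 1/2) + 2*(-2)*conj(-1/2 + sqrt(5)/2) + 2*(-2)*conj(-1/2 + sqrt(5)/2) + 2*(-2)*conj(-sqrt(5)/2 - 1/2) + 5*(0)*conj(0) + 5*(0)*conj(0)]
      = (1/20)[(16) + (16) + (2 + 2*sqrt(5)) + (2 - 2*sqrt(5)) + (2 - 2*sqrt(5)) + (2 + 2*sqrt(5)) + (0) + (0)] = 40/20 = 2
Dimension check: dim(rho) = sum (mult * dim) = 0*1 + 0*1 + 0*1 + 0*1 + 0*2 + 2*2 + 0*2 + 2*2 = 8 = chi_rho(e) = 8.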